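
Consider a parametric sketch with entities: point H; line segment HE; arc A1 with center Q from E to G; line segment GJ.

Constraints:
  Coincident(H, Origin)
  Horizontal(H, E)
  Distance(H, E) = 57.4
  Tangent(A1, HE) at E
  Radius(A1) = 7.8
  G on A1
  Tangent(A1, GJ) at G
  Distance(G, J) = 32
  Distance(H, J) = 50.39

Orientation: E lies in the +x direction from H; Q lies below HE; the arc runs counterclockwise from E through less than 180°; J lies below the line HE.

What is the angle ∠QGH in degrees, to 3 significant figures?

161°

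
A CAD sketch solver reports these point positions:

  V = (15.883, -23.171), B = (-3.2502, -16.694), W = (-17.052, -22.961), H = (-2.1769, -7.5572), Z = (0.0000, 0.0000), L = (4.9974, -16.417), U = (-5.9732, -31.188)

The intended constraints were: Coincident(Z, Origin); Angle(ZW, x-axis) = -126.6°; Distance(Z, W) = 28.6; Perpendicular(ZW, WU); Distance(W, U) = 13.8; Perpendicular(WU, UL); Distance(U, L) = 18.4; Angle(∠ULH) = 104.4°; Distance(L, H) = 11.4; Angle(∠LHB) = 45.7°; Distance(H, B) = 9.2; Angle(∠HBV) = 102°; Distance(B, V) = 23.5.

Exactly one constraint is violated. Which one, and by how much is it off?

Distance(B, V) = 23.5 — off by 3.30.

Z = (0.00, 0.00) ✓; ZW at -126.6° ✓; |ZW| = 28.60 ✓; ∠(ZW, WU) = 90.00° ✓; |WU| = 13.80 ✓; ∠(WU, UL) = 90.00° ✓; |UL| = 18.40 ✓; ∠ULH = 104.4° ✓; |LH| = 11.40 ✓; ∠LHB = 45.70° ✓; |HB| = 9.200 ✓; ∠HBV = 102.0° ✓; |BV| = 20.20 ✗.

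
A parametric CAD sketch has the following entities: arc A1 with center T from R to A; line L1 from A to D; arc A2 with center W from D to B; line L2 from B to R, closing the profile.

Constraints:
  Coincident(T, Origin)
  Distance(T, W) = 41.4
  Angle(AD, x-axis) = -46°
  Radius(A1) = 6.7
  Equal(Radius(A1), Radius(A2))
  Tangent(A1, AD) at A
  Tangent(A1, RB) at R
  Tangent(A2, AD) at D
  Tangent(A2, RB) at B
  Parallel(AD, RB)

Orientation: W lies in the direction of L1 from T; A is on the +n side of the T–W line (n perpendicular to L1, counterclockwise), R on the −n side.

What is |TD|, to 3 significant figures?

41.9

The slot axis is L1's direction at -46.0°, so u = (cos -46.0°, sin -46.0°) = (0.695, -0.719) and n = (−sin -46.0°, cos -46.0°) = (0.719, 0.695). T is at the origin and W lies 41.4 along u from T, so W = 41.4·u = (28.8, -29.8). Tangency of A1 to both parallel lines with radius 6.7 puts A and R at T ± 6.7·n: A = (4.82, 4.65), R = (-4.82, -4.65). Equal radii place D and B the same way about W: D = W + 6.7·n = (33.6, -25.1), B = W − 6.7·n = (23.9, -34.4). Then |TD| = |D − T| = 41.9.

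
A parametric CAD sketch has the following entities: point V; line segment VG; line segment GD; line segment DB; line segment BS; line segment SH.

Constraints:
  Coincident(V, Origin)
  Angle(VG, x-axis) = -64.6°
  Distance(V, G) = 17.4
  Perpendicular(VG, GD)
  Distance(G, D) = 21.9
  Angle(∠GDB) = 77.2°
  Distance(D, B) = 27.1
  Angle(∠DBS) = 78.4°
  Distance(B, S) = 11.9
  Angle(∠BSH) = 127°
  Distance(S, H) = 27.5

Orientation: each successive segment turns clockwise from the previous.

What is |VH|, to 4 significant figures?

22.75

V is at the origin; VG runs at -64.6° with length 17.4, so G = (7.463, -15.72). VG ⟂ GD, so GD runs at -154.6°; with |GD| = 21.9, D = (-12.32, -25.11). ∠GDB = 77.2° gives DB at 102.6° from the x-axis; with |DB| = 27.1, B = (-18.23, 1.336). ∠DBS = 78.4° gives BS at 1.000° from the x-axis; with |BS| = 11.9, S = (-6.333, 1.543). ∠BSH = 127.0° gives SH at -52.00° from the x-axis; with |SH| = 27.5, H = (10.60, -20.13). Then |VH| = |H − V| = 22.75.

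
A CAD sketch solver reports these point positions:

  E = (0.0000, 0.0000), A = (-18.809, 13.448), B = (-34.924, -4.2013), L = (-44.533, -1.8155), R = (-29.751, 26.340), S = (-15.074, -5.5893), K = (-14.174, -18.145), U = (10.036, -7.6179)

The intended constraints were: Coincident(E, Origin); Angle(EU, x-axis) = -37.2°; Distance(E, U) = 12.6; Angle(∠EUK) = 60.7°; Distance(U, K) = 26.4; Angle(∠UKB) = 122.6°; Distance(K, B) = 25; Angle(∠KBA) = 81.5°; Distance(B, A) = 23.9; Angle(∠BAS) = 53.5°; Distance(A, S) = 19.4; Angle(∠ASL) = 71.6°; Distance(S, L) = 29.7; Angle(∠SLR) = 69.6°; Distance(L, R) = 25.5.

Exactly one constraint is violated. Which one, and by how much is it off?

Distance(L, R) = 25.5 — off by 6.30.

E = (0.00, 0.00) ✓; EU at -37.20° ✓; |EU| = 12.60 ✓; ∠EUK = 60.70° ✓; |UK| = 26.40 ✓; ∠UKB = 122.6° ✓; |KB| = 25.00 ✓; ∠KBA = 81.50° ✓; |BA| = 23.90 ✓; ∠BAS = 53.50° ✓; |AS| = 19.40 ✓; ∠ASL = 71.60° ✓; |SL| = 29.70 ✓; ∠SLR = 69.60° ✓; |LR| = 31.80 ✗.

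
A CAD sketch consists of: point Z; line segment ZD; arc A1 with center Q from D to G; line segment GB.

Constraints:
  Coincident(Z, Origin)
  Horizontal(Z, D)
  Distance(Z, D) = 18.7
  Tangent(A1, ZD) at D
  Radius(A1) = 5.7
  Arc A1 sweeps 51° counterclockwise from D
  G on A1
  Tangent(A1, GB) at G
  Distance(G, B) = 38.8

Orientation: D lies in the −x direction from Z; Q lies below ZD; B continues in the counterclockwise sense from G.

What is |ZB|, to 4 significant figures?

57.46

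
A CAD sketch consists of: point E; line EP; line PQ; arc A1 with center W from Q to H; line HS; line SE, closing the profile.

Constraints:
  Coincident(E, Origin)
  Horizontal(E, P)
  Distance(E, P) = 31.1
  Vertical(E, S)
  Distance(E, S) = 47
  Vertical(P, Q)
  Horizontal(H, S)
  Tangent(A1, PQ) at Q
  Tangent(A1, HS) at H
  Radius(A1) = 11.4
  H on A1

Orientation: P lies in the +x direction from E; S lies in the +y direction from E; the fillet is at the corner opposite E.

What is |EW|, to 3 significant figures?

40.7

E is at the origin; EP is horizontal with |EP| = 31.1 and P on the +x side, so P = (31.1, 0.00). E and S share the same x with |ES| = 47.0 and S on the +y side, so S = (0.00, 47.0). The virtual corner opposite E is at (31.1, 47.0). Since A1 is tangent to PQ there, WQ ⟂ PQ and A1 meets HS tangentially, so WH is at right angles to HS, with radius 11.4, so the center W sits 11.4 in from both sides at W = (19.7, 35.6). Then |EW| = |W − E| = 40.7.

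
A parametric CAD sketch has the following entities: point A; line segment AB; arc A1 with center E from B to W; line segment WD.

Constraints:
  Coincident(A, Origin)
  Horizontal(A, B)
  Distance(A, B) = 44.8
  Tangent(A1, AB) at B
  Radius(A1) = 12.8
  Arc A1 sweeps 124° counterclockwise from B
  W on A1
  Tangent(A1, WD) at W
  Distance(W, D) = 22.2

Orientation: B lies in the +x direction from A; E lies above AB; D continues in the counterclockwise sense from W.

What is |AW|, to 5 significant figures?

58.896

A is at the origin; A and B share the same y with |AB| = 44.8 and B on the +x side, so B = (44.800, 0.0000). The tangent condition forces EB to be normal to AB, so E = B + (0, 12.8) = (44.800, 12.800). On A1, B sits at bearing -90° from E; a 124° counterclockwise sweep puts W at bearing 34°, so W = E + 12.8·(cos 34°, sin 34°) = (55.412, 19.958). Then |AW| = |W − A| = 58.896.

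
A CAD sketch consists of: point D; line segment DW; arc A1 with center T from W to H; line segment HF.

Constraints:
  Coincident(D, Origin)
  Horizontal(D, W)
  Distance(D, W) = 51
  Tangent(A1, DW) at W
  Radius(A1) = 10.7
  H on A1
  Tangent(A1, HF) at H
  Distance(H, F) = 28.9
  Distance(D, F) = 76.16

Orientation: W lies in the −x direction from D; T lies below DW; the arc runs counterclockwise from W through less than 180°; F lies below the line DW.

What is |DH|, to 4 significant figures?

62.20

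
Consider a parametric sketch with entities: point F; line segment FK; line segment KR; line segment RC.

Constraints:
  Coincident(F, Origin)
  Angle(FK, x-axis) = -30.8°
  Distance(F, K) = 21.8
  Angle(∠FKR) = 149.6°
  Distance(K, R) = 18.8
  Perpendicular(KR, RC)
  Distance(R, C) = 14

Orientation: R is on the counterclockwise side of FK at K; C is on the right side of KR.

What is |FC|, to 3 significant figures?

45.2

∠FKR = 149.6°, so KR runs at -30.8° + (180° − 149.6°) = -0.400° from the x-axis; with |KR| = 18.8, R = K + 18.8·(cos -0.400°, sin -0.400°) = (37.5, -11.3). The perpendicularity gives RC at right angles to KR; with |RC| = 14.0 on the right of KR, C = R + 14.0·(-0.00698, -1.00) = (37.4, -25.3). Then |FC| = |C − F| = 45.2.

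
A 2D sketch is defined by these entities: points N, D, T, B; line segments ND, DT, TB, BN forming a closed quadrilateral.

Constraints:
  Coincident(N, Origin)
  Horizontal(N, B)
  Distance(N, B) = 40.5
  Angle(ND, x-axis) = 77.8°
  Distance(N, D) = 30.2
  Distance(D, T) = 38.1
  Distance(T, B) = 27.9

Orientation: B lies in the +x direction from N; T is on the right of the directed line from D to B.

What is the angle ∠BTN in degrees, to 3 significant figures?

134°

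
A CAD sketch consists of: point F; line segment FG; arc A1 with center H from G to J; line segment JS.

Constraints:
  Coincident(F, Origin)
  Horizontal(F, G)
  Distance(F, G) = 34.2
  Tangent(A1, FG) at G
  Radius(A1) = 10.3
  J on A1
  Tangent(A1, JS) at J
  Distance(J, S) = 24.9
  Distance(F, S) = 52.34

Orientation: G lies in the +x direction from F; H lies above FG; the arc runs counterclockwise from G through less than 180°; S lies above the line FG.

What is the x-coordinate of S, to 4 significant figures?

36.91

Checks: |HJ| = 10.30 ✓; ∠(HJ, JS) = 90.00° ✓; |JS| = 24.90 ✓; |FS| = 52.34 ✓.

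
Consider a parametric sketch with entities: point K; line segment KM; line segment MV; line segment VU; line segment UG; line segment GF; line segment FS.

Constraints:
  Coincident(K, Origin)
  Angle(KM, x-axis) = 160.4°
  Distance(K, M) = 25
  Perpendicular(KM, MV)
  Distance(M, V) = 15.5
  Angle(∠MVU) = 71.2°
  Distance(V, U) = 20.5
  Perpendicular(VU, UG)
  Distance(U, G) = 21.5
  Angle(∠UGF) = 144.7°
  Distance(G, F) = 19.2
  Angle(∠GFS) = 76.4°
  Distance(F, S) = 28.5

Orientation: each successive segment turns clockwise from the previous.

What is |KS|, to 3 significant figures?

39.1

K is at the origin; KM runs at 160.4° with length 25.0, so M = (-23.6, 8.39). The perpendicularity gives MV at right angles to KM, so MV runs at 70.4°; with |MV| = 15.5, V = (-18.4, 23.0). ∠MVU = 71.2° gives VU at -38.4° from the x-axis; with |VU| = 20.5, U = (-2.29, 10.3). VU is perpendicular to UG, so UG runs at -128°; with |UG| = 21.5, G = (-15.6, -6.59). ∠UGF = 144.7° gives GF at -164° from the x-axis; with |GF| = 19.2, F = (-34.1, -12.0). ∠GFS = 76.4° gives FS at 92.7° from the x-axis; with |FS| = 28.5, S = (-35.4, 16.5). Then |KS| = |S − K| = 39.1.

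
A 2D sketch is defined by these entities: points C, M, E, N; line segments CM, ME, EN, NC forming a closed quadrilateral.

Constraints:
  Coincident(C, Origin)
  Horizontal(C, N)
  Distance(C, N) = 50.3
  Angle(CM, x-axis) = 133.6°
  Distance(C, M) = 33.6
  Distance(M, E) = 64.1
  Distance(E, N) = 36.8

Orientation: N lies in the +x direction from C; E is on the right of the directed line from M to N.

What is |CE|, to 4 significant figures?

30.50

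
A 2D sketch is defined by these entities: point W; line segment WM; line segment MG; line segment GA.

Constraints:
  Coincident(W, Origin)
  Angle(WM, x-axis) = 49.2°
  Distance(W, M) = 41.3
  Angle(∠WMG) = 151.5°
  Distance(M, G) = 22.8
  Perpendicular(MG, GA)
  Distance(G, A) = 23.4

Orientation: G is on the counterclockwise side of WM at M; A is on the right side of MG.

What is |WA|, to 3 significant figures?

73.1

W is at the origin; WM runs at 49.2° with length 41.3, so M = 41.3·(cos 49.2°, sin 49.2°) = (27.0, 31.3). ∠WMG = 151.5°, so MG runs at 49.2° + (180° − 151.5°) = 77.7° from the x-axis; with |MG| = 22.8, G = M + 22.8·(cos 77.7°, sin 77.7°) = (31.8, 53.5). MG is perpendicular to GA; with |GA| = 23.4 on the right of MG, A = G + 23.4·(0.977, -0.213) = (54.7, 48.6). Then |WA| = |A − W| = 73.1.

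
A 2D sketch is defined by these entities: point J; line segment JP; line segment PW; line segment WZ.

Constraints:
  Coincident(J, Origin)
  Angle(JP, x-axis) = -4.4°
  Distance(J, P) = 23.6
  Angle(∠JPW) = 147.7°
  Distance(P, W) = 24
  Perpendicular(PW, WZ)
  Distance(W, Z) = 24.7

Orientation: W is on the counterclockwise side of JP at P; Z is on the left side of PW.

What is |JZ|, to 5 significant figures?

45.581

J is at the origin; JP runs at -4.4° with length 23.6, so P = 23.6·(cos -4.4°, sin -4.4°) = (23.530, -1.8106). ∠JPW = 147.7°, so PW runs at -4.4° + (180° − 147.7°) = 27.900° from the x-axis; with |PW| = 24.0, W = P + 24.0·(cos 27.900°, sin 27.900°) = (44.741, 9.4197). PW is perpendicular to WZ; with |WZ| = 24.7 on the left of PW, Z = W + 24.7·(-0.46793, 0.88377) = (33.183, 31.249). Then |JZ| = |Z − J| = 45.581.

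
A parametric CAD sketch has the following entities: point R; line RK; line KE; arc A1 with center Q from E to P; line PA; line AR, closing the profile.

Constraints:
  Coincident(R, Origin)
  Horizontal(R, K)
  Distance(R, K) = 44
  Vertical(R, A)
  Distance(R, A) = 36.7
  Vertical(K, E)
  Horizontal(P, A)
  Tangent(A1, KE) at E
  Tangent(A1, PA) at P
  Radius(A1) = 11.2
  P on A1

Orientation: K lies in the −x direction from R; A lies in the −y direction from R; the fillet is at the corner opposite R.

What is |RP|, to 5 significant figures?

49.221

R is at the origin; RK is horizontal with |RK| = 44.0 and K on the −x side, so K = (-44.000, 0.0000). RA is vertical with |RA| = 36.7 and A on the −y side, so A = (0.0000, -36.700). The virtual corner opposite R is at (-44.000, -36.700). Tangency of A1 to KE means the radius QE is perpendicular to KE and tangency of A1 to PA means the radius QP is perpendicular to PA, with radius 11.2, so the center Q sits 11.2 in from both sides at Q = (-32.800, -25.500). That places the tangent points at E = (-44.000, -25.500) on KE and P = (-32.800, -36.700) on PA. Then |RP| = |P − R| = 49.221.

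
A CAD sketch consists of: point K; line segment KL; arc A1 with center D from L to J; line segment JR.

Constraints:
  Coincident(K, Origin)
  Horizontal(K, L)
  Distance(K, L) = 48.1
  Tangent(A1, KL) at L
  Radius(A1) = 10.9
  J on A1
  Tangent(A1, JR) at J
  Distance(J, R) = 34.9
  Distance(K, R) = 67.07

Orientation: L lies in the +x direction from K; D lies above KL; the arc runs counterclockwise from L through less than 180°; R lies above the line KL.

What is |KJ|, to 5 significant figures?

60.176

Checks: |DL| = 10.90 ✓; |DJ| = 10.90 ✓; ∠(DJ, JR) = 90.00° ✓; |JR| = 34.90 ✓; |KR| = 67.07 ✓.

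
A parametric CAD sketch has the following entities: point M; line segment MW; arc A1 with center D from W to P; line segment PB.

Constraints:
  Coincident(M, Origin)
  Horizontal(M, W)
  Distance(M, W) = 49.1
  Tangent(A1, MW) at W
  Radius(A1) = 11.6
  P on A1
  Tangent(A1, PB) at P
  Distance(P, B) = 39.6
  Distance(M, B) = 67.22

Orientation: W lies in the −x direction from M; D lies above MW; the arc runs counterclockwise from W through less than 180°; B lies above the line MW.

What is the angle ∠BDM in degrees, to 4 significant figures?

93.72°

Checks: |DP| = 11.60 ✓; ∠(DP, PB) = 90.00° ✓; |PB| = 39.60 ✓; |MB| = 67.22 ✓.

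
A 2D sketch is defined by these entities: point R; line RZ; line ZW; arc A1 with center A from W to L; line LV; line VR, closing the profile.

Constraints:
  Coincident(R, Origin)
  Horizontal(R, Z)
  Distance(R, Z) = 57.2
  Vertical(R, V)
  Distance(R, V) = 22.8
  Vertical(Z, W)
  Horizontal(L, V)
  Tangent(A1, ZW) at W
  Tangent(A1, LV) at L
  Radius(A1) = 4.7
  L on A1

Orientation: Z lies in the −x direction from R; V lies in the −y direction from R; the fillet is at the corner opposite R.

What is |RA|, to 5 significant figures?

55.533

RV is vertical with |RV| = 22.8 and V on the −y side, so V = (0.0000, -22.800). The virtual corner opposite R is at (-57.200, -22.800). Since A1 is tangent to ZW there, AW ⟂ ZW and tangency of A1 to LV means the radius AL is perpendicular to LV, with radius 4.7, so the center A sits 4.7 in from both sides at A = (-52.500, -18.100). Then |RA| = |A − R| = 55.533.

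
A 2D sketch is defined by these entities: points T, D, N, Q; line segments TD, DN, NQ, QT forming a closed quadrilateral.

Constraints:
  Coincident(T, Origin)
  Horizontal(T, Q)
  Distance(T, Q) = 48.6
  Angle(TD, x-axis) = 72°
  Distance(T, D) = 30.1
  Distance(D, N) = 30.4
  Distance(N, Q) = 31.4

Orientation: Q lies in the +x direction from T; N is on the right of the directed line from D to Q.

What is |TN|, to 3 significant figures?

17.2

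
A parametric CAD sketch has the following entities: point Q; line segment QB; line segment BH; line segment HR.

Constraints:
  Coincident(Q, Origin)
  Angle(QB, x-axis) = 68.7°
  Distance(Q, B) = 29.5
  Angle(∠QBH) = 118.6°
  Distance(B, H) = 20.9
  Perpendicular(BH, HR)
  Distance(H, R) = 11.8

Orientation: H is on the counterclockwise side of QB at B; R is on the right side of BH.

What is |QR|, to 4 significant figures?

51.46

Q is at the origin; QB runs at 68.7° with length 29.5, so B = 29.5·(cos 68.7°, sin 68.7°) = (10.72, 27.48). ∠QBH = 118.6°, so BH runs at 68.7° + (180° − 118.6°) = 130.1° from the x-axis; with |BH| = 20.9, H = B + 20.9·(cos 130.1°, sin 130.1°) = (-2.746, 43.47). The perpendicularity gives HR at right angles to BH; with |HR| = 11.8 on the right of BH, R = H + 11.8·(0.7649, 0.6441) = (6.280, 51.07). Then |QR| = |R − Q| = 51.46.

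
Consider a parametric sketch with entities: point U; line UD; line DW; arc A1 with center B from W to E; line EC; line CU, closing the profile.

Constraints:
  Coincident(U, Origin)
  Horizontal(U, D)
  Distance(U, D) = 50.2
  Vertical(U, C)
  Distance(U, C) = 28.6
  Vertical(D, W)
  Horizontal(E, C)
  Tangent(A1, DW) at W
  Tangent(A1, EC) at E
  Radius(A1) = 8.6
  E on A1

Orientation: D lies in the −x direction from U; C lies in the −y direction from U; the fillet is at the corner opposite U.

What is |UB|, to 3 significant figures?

46.2

UC is vertical with |UC| = 28.6 and C on the −y side, so C = (0.00, -28.6). The virtual corner opposite U is at (-50.2, -28.6). Since A1 is tangent to DW there, BW ⟂ DW and the tangent condition forces BE to be normal to EC, with radius 8.6, so the center B sits 8.6 in from both sides at B = (-41.6, -20.0). Then |UB| = |B − U| = 46.2.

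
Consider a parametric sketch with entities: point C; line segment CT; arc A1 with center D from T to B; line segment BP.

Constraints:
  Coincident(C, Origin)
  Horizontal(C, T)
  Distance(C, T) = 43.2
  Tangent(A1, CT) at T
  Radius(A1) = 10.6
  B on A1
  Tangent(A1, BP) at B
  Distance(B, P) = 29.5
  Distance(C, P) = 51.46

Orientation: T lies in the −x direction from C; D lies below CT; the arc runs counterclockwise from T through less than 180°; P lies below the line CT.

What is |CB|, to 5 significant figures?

54.194

C is at the origin; CT is horizontal with |CT| = 43.2 and T on the −x side, so T = (-43.200, 0.0000). Tangency of A1 to CT means the radius DT is perpendicular to CT, so D = T + (0, -10.6) = (-43.200, -10.600). Since DB ⟂ BP (tangency), |DP| = √(10.6² + 29.5²) = 31.347 regardless of where B sits on A1. So P lies on both circle(C, 51.46) and circle(D, 31.347); the below-CT intersection is P = (-32.359, -40.012). B is the foot of the tangent from P: B = (-51.320, -17.413).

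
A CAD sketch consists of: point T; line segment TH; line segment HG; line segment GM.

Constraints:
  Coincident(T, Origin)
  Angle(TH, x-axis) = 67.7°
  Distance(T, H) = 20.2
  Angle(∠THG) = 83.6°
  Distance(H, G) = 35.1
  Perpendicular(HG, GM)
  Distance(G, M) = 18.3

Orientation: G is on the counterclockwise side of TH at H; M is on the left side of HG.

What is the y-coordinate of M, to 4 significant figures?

10.71

∠THG = 83.6°, so HG runs at 67.7° + (180° − 83.6°) = 164.1° from the x-axis; with |HG| = 35.1, G = H + 35.1·(cos 164.1°, sin 164.1°) = (-26.09, 28.31). The perpendicularity gives GM at right angles to HG; with |GM| = 18.3 on the left of HG, M = G + 18.3·(-0.2740, -0.9617) = (-31.11, 10.71). So M.y = 10.71.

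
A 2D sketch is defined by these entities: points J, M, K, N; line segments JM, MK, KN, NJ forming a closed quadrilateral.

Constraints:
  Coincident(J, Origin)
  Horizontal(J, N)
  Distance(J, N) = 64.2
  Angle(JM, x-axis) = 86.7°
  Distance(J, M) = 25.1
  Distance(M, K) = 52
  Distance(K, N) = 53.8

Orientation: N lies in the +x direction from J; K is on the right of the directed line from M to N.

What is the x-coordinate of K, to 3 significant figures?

16.4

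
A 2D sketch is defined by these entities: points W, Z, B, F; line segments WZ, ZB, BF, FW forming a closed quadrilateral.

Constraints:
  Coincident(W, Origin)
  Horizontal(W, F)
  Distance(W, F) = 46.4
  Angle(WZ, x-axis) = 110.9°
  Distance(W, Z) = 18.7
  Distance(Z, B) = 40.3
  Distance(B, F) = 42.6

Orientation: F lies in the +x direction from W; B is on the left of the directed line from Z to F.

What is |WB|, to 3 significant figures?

47.4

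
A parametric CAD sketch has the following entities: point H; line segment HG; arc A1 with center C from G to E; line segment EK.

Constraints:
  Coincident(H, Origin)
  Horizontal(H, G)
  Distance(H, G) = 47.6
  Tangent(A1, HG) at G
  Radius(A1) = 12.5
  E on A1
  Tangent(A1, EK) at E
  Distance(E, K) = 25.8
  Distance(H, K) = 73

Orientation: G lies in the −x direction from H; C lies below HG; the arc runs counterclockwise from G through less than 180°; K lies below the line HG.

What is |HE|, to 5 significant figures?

60.998

Checks: |CE| = 12.50 ✓; ∠(CE, EK) = 90.00° ✓; |EK| = 25.80 ✓; |HK| = 73.00 ✓.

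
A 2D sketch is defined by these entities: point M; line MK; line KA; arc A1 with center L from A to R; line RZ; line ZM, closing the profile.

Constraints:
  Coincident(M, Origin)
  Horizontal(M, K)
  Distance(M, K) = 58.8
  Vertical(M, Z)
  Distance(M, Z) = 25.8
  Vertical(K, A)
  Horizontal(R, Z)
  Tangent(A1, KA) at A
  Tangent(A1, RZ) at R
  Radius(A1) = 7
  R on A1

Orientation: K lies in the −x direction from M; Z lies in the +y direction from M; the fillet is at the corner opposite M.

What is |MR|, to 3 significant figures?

57.9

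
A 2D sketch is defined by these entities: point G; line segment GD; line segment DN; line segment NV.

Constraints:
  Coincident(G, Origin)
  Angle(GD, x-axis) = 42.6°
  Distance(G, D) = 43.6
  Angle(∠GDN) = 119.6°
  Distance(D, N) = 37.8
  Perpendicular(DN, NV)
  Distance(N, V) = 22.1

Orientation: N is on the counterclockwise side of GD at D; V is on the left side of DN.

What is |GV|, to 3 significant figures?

61.4

∠GDN = 119.6°, so DN runs at 42.6° + (180° − 119.6°) = 103° from the x-axis; with |DN| = 37.8, N = D + 37.8·(cos 103°, sin 103°) = (23.6, 66.3). DN is perpendicular to NV; with |NV| = 22.1 on the left of DN, V = N + 22.1·(-0.974, -0.225) = (2.06, 61.4). Then |GV| = |V − G| = 61.4.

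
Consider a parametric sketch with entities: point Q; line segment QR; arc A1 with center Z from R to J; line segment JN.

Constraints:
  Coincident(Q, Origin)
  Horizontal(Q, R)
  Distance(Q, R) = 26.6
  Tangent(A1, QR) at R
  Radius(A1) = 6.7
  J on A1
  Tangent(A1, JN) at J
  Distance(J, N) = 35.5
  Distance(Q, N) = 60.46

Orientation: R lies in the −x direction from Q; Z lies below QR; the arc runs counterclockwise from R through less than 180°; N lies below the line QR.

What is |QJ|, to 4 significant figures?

32.65

Q is at the origin; QR is horizontal with |QR| = 26.6 and R on the −x side, so R = (-26.60, 0.000). The tangent condition forces ZR to be normal to QR, so Z = R + (0, -6.7) = (-26.60, -6.700). Since ZJ ⟂ JN (tangency), |ZN| = √(6.7² + 35.5²) = 36.13 regardless of where J sits on A1. So N lies on both circle(Q, 60.46) and circle(Z, 36.13); the below-QR intersection is N = (-49.62, -34.54). J is the foot of the tangent from N: J = (-32.47, -3.462).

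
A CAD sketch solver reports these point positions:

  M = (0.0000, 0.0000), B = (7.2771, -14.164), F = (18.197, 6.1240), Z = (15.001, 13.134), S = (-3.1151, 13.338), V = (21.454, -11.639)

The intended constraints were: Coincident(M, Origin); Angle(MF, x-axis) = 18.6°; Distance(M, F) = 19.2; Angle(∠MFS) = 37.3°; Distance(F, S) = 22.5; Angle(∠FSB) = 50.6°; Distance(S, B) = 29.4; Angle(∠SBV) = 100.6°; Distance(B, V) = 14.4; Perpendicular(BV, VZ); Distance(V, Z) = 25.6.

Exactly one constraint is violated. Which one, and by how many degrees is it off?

Perpendicular(BV, VZ) — off by 4.50°.

M = (0.00, 0.00) ✓; MF at 18.60° ✓; |MF| = 19.20 ✓; ∠MFS = 37.30° ✓; |FS| = 22.50 ✓; ∠FSB = 50.60° ✓; |SB| = 29.40 ✓; ∠SBV = 100.6° ✓; |BV| = 14.40 ✓; ∠(BV, VZ) = 94.50° ✗; |VZ| = 25.60 ✓.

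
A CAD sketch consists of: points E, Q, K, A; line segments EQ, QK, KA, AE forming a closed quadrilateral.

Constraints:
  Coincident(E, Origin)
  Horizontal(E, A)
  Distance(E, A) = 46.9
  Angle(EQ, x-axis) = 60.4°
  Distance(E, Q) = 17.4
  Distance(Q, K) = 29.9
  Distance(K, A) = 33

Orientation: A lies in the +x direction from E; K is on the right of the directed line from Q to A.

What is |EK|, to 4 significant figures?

21.65

Checks: |QK| = 29.90 ✓; |KA| = 33.00 ✓.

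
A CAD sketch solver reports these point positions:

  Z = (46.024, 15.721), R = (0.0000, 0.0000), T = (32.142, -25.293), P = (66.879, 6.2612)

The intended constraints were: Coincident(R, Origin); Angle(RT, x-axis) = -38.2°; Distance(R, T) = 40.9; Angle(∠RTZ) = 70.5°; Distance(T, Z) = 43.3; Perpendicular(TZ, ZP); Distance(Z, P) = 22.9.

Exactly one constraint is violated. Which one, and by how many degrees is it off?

Perpendicular(TZ, ZP) — off by 5.70°.

R = (0.00, 0.00) ✓; RT at -38.20° ✓; |RT| = 40.90 ✓; ∠RTZ = 70.50° ✓; |TZ| = 43.30 ✓; ∠(TZ, ZP) = 95.70° ✗; |ZP| = 22.90 ✓.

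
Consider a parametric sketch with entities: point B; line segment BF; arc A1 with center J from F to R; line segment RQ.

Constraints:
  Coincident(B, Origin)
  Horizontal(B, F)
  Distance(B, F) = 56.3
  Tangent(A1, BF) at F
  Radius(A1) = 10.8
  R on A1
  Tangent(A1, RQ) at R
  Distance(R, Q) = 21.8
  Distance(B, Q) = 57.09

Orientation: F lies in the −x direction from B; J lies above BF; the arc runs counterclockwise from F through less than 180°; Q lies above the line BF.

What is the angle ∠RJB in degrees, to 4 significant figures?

13.53°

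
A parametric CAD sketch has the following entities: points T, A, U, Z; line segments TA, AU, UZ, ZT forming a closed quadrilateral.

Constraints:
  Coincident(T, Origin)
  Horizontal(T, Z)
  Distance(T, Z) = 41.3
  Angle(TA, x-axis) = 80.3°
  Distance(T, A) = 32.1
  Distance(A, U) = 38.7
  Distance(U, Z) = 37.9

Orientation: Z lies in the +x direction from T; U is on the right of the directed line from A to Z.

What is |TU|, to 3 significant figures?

8.12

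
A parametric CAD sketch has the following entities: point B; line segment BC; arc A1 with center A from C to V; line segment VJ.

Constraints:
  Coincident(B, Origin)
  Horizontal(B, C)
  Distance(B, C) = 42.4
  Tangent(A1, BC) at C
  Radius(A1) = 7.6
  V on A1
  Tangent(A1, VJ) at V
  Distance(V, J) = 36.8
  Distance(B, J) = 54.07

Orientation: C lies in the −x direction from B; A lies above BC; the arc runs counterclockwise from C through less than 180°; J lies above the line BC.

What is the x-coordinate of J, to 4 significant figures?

-31.88

Checks: |AV| = 7.600 ✓; ∠(AV, VJ) = 90.00° ✓; |VJ| = 36.80 ✓; |BJ| = 54.07 ✓.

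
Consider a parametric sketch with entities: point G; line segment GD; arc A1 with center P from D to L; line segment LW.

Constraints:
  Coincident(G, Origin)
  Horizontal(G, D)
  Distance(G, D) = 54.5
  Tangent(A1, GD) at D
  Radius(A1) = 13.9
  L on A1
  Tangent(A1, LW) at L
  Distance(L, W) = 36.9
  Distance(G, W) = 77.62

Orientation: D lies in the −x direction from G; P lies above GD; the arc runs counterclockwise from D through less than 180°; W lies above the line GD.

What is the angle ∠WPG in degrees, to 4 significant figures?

107.1°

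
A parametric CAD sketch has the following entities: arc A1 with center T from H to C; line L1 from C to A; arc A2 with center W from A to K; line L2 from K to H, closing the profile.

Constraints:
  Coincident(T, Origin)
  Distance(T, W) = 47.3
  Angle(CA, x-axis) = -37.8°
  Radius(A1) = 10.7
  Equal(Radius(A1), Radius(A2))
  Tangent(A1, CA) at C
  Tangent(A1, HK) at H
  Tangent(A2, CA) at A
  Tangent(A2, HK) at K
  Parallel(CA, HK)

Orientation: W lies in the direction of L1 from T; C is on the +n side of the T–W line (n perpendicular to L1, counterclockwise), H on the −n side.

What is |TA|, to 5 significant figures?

48.495

The slot axis is L1's direction at -37.8°, so u = (cos -37.8°, sin -37.8°) = (0.79016, -0.61291) and n = (−sin -37.8°, cos -37.8°) = (0.61291, 0.79016). T is at the origin and W lies 47.3 along u from T, so W = 47.3·u = (37.374, -28.991). Tangency of A1 to both parallel lines with radius 10.7 puts C and H at T ± 10.7·n: C = (6.5581, 8.4547), H = (-6.5581, -8.4547). Equal radii place A and K the same way about W: A = W + 10.7·n = (43.932, -20.536), K = W − 10.7·n = (30.816, -37.445). Then |TA| = |A − T| = 48.495.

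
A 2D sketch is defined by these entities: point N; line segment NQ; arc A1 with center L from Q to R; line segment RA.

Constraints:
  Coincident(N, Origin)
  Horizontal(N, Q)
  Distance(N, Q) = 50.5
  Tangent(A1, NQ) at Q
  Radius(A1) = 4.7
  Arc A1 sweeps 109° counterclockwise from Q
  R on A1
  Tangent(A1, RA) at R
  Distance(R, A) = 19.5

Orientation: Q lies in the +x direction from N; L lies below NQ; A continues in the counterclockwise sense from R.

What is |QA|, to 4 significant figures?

24.74

N is at the origin; NQ is horizontal with |NQ| = 50.5 and Q on the +x side, so Q = (50.50, 0.000). A1 meets NQ tangentially, so LQ is at right angles to NQ, so L = Q + (0, -4.7) = (50.50, -4.700). On A1, Q sits at bearing 90° from L; a 109° counterclockwise sweep puts R at bearing 199°, so R = L + 4.7·(cos 199°, sin 199°) = (46.06, -6.230). Tangency of A1 to RA means the radius LR is perpendicular to RA, so RA runs along (−sin 199°, cos 199°); with |RA| = 19.5, A = (52.40, -24.67). Then |QA| = |A − Q| = 24.74.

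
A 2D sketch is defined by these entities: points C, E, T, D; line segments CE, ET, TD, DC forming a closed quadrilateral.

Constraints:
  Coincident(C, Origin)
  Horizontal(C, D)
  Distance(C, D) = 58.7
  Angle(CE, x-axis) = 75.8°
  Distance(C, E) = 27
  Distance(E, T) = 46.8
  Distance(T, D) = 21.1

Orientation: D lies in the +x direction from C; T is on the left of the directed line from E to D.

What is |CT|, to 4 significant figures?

56.82

Checks: |ET| = 46.80 ✓; |TD| = 21.10 ✓.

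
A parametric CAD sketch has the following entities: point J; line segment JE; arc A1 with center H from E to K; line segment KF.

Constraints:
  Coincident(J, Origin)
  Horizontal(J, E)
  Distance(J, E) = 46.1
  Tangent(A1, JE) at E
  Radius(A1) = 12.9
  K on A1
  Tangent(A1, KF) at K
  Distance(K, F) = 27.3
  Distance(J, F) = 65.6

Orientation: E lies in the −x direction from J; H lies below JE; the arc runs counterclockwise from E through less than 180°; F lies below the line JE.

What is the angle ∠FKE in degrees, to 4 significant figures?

125.7°

J is at the origin; JE is horizontal with |JE| = 46.1 and E on the −x side, so E = (-46.10, 0.000). Tangency of A1 to JE means the radius HE is perpendicular to JE, so H = E + (0, -12.9) = (-46.10, -12.90). Since HK ⟂ KF (tangency), |HF| = √(12.9² + 27.3²) = 30.19 regardless of where K sits on A1. So F lies on both circle(J, 65.6) and circle(H, 30.19); the below-JE intersection is F = (-49.64, -42.89). K is the foot of the tangent from F: K = (-58.33, -17.01).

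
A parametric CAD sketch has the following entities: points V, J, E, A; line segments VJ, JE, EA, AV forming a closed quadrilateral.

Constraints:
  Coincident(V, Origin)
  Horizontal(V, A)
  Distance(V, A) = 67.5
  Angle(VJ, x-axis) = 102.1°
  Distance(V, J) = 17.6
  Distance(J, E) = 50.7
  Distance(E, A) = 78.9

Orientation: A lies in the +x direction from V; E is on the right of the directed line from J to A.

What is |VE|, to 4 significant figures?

33.72

Checks: |JE| = 50.70 ✓; |EA| = 78.90 ✓.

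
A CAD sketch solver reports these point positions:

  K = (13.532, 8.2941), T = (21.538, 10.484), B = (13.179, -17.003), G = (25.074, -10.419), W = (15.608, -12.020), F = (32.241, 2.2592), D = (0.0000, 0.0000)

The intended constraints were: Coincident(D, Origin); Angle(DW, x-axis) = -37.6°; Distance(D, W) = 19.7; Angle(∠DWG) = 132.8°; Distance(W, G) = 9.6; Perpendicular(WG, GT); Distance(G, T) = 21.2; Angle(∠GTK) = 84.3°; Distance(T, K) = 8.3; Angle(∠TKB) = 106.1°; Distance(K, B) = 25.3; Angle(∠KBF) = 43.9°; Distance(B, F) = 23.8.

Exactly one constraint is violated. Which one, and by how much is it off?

Distance(B, F) = 23.8 — off by 3.30.

D = (0.00, 0.00) ✓; DW at -37.60° ✓; |DW| = 19.70 ✓; ∠DWG = 132.8° ✓; |WG| = 9.600 ✓; ∠(WG, GT) = 90.00° ✓; |GT| = 21.20 ✓; ∠GTK = 84.30° ✓; |TK| = 8.300 ✓; ∠TKB = 106.1° ✓; |KB| = 25.30 ✓; ∠KBF = 43.90° ✓; |BF| = 27.10 ✗.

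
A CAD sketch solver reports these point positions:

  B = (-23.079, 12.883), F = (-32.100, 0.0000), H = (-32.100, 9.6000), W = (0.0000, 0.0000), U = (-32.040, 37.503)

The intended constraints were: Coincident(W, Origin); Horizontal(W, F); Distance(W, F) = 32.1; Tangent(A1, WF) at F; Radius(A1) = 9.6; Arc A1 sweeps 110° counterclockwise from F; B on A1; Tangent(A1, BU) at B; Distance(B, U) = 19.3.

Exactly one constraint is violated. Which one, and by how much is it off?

Distance(B, U) = 19.3 — off by 6.90.

W = (0.00, 0.00) ✓; W.y = 0.00, F.y = 0.00 ✓; |WF| = 32.10 ✓; ∠(HF, FW) = 90.00° ✓; |HF| = 9.600 ✓; bearing(H→B) − bearing(H→F) = 110.0° ✓; |HB| = 9.600 ✓; ∠(HB, BU) = 90.00° ✓; |BU| = 26.20 ✗.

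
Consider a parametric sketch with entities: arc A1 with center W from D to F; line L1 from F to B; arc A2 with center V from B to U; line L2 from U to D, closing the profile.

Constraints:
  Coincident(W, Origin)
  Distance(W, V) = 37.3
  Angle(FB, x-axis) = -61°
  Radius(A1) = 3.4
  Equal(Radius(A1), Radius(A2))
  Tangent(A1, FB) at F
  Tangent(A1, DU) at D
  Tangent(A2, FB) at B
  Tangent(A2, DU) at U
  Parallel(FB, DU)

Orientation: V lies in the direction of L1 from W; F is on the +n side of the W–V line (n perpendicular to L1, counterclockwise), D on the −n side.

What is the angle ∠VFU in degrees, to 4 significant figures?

5.124°

The slot axis is L1's direction at -61.0°, so u = (cos -61.0°, sin -61.0°) = (0.4848, -0.8746) and n = (−sin -61.0°, cos -61.0°) = (0.8746, 0.4848). W is at the origin and V lies 37.3 along u from W, so V = 37.3·u = (18.08, -32.62). Tangency of A1 to both parallel lines with radius 3.4 puts F and D at W ± 3.4·n: F = (2.974, 1.648), D = (-2.974, -1.648). Equal radii place B and U the same way about V: B = V + 3.4·n = (21.06, -30.97), U = V − 3.4·n = (15.11, -34.27). Then cos ∠VFU = FV·FU / (|FV||FU|), giving 5.124°.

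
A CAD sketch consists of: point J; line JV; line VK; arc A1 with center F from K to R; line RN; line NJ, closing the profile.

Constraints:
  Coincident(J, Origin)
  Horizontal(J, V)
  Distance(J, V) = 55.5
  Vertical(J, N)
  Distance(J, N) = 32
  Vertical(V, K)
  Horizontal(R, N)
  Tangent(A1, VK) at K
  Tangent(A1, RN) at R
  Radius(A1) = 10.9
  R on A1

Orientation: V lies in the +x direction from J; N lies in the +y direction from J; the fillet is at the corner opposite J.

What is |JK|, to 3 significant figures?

59.4

The virtual corner opposite J is at (55.5, 32.0). A1 meets VK tangentially, so FK is at right angles to VK and the tangent condition forces FR to be normal to RN, with radius 10.9, so the center F sits 10.9 in from both sides at F = (44.6, 21.1). That places the tangent points at K = (55.5, 21.1) on VK and R = (44.6, 32.0) on RN. Then |JK| = |K − J| = 59.4.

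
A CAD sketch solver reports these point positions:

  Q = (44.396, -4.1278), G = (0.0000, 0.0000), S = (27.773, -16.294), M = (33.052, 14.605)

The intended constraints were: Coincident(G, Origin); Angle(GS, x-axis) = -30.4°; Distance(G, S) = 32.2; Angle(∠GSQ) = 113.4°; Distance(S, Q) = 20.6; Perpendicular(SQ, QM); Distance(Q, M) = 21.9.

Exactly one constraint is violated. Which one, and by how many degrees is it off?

Perpendicular(SQ, QM) — off by 5.00°.

G = (0.00, 0.00) ✓; GS at -30.40° ✓; |GS| = 32.20 ✓; ∠GSQ = 113.4° ✓; |SQ| = 20.60 ✓; ∠(SQ, QM) = 85.00° ✗; |QM| = 21.90 ✓.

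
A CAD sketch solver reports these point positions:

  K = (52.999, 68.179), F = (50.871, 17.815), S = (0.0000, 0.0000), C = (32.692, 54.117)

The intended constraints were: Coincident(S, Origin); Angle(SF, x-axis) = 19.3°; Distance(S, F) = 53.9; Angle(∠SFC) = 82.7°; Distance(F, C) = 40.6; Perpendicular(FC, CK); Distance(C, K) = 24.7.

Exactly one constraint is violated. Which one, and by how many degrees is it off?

Perpendicular(FC, CK) — off by 8.10°.

S = (0.00, 0.00) ✓; SF at 19.30° ✓; |SF| = 53.90 ✓; ∠SFC = 82.70° ✓; |FC| = 40.60 ✓; ∠(FC, CK) = 81.90° ✗; |CK| = 24.70 ✓.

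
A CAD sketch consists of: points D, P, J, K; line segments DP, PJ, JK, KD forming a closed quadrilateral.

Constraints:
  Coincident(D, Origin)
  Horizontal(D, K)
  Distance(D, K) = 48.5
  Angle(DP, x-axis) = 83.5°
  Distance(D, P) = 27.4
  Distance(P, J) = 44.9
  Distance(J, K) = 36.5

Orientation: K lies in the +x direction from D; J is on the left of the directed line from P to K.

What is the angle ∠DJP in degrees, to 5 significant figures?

25.903°

Checks: |PJ| = 44.90 ✓; |JK| = 36.50 ✓.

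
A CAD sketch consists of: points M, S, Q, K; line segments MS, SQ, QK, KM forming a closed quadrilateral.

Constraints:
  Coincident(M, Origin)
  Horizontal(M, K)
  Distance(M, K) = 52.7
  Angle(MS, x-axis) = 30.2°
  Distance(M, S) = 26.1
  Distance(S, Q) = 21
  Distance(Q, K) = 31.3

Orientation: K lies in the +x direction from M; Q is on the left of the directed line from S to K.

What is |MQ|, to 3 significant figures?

46.8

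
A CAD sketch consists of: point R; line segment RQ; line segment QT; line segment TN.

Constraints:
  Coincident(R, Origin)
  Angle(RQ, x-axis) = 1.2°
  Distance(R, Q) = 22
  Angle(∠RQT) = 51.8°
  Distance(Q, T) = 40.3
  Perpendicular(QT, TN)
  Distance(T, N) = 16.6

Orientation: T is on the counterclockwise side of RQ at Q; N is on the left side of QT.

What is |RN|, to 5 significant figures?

26.704

∠RQT = 51.8°, so QT runs at 1.2° + (180° − 51.8°) = 129.40° from the x-axis; with |QT| = 40.3, T = Q + 40.3·(cos 129.40°, sin 129.40°) = (-3.5845, 31.602). QT ⟂ TN; with |TN| = 16.6 on the left of QT, N = T + 16.6·(-0.77273, -0.63473) = (-16.412, 21.065). Then |RN| = |N − R| = 26.704.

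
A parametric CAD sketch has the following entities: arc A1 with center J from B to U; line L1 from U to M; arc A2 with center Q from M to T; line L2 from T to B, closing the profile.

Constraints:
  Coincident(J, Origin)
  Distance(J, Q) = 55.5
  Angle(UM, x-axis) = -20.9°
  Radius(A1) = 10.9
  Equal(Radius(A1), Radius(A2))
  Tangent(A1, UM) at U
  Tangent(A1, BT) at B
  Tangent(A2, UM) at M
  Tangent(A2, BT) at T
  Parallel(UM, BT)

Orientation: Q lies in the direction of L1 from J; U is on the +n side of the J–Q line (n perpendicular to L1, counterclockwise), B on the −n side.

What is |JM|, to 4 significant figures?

56.56

Tangency of A1 to both parallel lines with radius 10.9 puts U and B at J ± 10.9·n: U = (3.888, 10.18), B = (-3.888, -10.18). Equal radii place M and T the same way about Q: M = Q + 10.9·n = (55.74, -9.616), T = Q − 10.9·n = (47.96, -29.98). Then |JM| = |M − J| = 56.56.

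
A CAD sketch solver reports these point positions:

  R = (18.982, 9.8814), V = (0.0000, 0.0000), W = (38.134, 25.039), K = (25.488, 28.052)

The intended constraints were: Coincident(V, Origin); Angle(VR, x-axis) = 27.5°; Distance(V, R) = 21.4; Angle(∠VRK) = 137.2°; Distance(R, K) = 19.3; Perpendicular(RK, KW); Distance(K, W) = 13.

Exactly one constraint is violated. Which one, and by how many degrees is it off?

Perpendicular(RK, KW) — off by 6.30°.

V = (0.00, 0.00) ✓; VR at 27.50° ✓; |VR| = 21.40 ✓; ∠VRK = 137.2° ✓; |RK| = 19.30 ✓; ∠(RK, KW) = 83.70° ✗; |KW| = 13.00 ✓.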